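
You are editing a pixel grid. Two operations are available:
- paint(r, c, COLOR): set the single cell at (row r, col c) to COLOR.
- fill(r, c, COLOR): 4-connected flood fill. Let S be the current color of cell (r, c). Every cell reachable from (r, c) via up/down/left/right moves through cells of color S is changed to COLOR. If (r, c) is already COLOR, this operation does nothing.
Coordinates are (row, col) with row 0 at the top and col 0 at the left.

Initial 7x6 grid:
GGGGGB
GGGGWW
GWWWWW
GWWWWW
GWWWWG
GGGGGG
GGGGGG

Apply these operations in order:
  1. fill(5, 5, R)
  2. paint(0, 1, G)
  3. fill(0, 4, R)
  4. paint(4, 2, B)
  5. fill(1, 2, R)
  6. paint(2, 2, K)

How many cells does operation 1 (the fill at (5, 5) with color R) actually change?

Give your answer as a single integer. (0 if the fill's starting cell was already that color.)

After op 1 fill(5,5,R) [25 cells changed]:
RRRRRB
RRRRWW
RWWWWW
RWWWWW
RWWWWR
RRRRRR
RRRRRR

Answer: 25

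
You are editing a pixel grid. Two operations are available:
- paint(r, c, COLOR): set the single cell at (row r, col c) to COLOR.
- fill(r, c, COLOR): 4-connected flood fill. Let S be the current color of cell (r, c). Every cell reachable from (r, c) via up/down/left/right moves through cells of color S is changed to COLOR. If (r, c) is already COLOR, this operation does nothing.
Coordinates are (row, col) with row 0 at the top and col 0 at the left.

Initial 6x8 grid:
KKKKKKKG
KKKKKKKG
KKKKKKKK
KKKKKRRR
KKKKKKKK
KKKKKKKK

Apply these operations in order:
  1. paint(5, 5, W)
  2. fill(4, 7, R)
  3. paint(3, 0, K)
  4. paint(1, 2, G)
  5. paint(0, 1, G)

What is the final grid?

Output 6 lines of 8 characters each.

Answer: RGRRRRRG
RRGRRRRG
RRRRRRRR
KRRRRRRR
RRRRRRRR
RRRRRWRR

Derivation:
After op 1 paint(5,5,W):
KKKKKKKG
KKKKKKKG
KKKKKKKK
KKKKKRRR
KKKKKKKK
KKKKKWKK
After op 2 fill(4,7,R) [42 cells changed]:
RRRRRRRG
RRRRRRRG
RRRRRRRR
RRRRRRRR
RRRRRRRR
RRRRRWRR
After op 3 paint(3,0,K):
RRRRRRRG
RRRRRRRG
RRRRRRRR
KRRRRRRR
RRRRRRRR
RRRRRWRR
After op 4 paint(1,2,G):
RRRRRRRG
RRGRRRRG
RRRRRRRR
KRRRRRRR
RRRRRRRR
RRRRRWRR
After op 5 paint(0,1,G):
RGRRRRRG
RRGRRRRG
RRRRRRRR
KRRRRRRR
RRRRRRRR
RRRRRWRR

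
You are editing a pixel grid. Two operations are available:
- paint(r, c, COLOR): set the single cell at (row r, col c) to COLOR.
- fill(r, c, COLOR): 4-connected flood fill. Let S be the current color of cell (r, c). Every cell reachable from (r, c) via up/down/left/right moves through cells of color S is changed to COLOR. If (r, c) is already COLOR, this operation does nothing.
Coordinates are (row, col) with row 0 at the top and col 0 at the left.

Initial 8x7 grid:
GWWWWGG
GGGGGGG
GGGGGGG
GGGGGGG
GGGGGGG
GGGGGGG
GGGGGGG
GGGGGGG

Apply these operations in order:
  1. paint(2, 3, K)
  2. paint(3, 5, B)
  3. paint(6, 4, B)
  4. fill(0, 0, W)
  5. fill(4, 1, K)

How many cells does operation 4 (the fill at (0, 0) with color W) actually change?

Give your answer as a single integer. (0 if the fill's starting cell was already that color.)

Answer: 49

Derivation:
After op 1 paint(2,3,K):
GWWWWGG
GGGGGGG
GGGKGGG
GGGGGGG
GGGGGGG
GGGGGGG
GGGGGGG
GGGGGGG
After op 2 paint(3,5,B):
GWWWWGG
GGGGGGG
GGGKGGG
GGGGGBG
GGGGGGG
GGGGGGG
GGGGGGG
GGGGGGG
After op 3 paint(6,4,B):
GWWWWGG
GGGGGGG
GGGKGGG
GGGGGBG
GGGGGGG
GGGGGGG
GGGGBGG
GGGGGGG
After op 4 fill(0,0,W) [49 cells changed]:
WWWWWWW
WWWWWWW
WWWKWWW
WWWWWBW
WWWWWWW
WWWWWWW
WWWWBWW
WWWWWWW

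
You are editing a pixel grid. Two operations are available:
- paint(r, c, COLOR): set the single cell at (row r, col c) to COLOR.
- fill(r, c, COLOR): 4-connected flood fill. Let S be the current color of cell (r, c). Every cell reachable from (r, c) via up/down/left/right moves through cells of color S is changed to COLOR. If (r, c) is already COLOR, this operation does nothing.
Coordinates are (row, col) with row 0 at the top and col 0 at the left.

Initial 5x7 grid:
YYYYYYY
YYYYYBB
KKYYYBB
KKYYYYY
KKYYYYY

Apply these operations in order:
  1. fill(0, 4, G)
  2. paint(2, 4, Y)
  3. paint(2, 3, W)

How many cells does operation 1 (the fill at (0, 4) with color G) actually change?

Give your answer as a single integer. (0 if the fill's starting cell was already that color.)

Answer: 25

Derivation:
After op 1 fill(0,4,G) [25 cells changed]:
GGGGGGG
GGGGGBB
KKGGGBB
KKGGGGG
KKGGGGG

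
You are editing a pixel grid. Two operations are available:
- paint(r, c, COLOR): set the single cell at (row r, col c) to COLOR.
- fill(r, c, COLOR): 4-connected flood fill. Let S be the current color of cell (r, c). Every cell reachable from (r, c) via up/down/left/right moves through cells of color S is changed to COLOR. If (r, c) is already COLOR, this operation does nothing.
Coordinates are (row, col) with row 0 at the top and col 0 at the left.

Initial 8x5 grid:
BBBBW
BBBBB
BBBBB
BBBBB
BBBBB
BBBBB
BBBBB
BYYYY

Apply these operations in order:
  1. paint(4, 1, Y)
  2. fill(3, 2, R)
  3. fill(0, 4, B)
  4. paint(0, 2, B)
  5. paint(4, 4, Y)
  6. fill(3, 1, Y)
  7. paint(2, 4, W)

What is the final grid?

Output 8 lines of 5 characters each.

After op 1 paint(4,1,Y):
BBBBW
BBBBB
BBBBB
BBBBB
BYBBB
BBBBB
BBBBB
BYYYY
After op 2 fill(3,2,R) [34 cells changed]:
RRRRW
RRRRR
RRRRR
RRRRR
RYRRR
RRRRR
RRRRR
RYYYY
After op 3 fill(0,4,B) [1 cells changed]:
RRRRB
RRRRR
RRRRR
RRRRR
RYRRR
RRRRR
RRRRR
RYYYY
After op 4 paint(0,2,B):
RRBRB
RRRRR
RRRRR
RRRRR
RYRRR
RRRRR
RRRRR
RYYYY
After op 5 paint(4,4,Y):
RRBRB
RRRRR
RRRRR
RRRRR
RYRRY
RRRRR
RRRRR
RYYYY
After op 6 fill(3,1,Y) [32 cells changed]:
YYBYB
YYYYY
YYYYY
YYYYY
YYYYY
YYYYY
YYYYY
YYYYY
After op 7 paint(2,4,W):
YYBYB
YYYYY
YYYYW
YYYYY
YYYYY
YYYYY
YYYYY
YYYYY

Answer: YYBYB
YYYYY
YYYYW
YYYYY
YYYYY
YYYYY
YYYYY
YYYYY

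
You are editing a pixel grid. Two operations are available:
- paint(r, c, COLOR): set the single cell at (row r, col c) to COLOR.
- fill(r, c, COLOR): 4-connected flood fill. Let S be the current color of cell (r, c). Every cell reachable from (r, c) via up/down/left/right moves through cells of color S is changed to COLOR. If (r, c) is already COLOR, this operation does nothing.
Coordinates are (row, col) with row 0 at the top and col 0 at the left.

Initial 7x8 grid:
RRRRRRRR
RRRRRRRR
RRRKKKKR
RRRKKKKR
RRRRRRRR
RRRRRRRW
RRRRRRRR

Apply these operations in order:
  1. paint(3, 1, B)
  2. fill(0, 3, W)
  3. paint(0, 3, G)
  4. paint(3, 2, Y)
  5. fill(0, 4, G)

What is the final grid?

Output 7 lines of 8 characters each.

After op 1 paint(3,1,B):
RRRRRRRR
RRRRRRRR
RRRKKKKR
RBRKKKKR
RRRRRRRR
RRRRRRRW
RRRRRRRR
After op 2 fill(0,3,W) [46 cells changed]:
WWWWWWWW
WWWWWWWW
WWWKKKKW
WBWKKKKW
WWWWWWWW
WWWWWWWW
WWWWWWWW
After op 3 paint(0,3,G):
WWWGWWWW
WWWWWWWW
WWWKKKKW
WBWKKKKW
WWWWWWWW
WWWWWWWW
WWWWWWWW
After op 4 paint(3,2,Y):
WWWGWWWW
WWWWWWWW
WWWKKKKW
WBYKKKKW
WWWWWWWW
WWWWWWWW
WWWWWWWW
After op 5 fill(0,4,G) [45 cells changed]:
GGGGGGGG
GGGGGGGG
GGGKKKKG
GBYKKKKG
GGGGGGGG
GGGGGGGG
GGGGGGGG

Answer: GGGGGGGG
GGGGGGGG
GGGKKKKG
GBYKKKKG
GGGGGGGG
GGGGGGGG
GGGGGGGG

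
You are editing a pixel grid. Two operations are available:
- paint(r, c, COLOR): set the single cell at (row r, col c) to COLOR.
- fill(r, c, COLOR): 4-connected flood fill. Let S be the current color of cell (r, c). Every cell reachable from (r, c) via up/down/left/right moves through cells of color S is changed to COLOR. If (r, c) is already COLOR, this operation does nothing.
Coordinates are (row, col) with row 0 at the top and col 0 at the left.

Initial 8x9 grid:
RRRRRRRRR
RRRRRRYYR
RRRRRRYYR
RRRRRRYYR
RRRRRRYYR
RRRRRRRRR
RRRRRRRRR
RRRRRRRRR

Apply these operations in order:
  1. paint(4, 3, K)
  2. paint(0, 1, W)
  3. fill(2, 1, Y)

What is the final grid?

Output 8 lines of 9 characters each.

Answer: YWYYYYYYY
YYYYYYYYY
YYYYYYYYY
YYYYYYYYY
YYYKYYYYY
YYYYYYYYY
YYYYYYYYY
YYYYYYYYY

Derivation:
After op 1 paint(4,3,K):
RRRRRRRRR
RRRRRRYYR
RRRRRRYYR
RRRRRRYYR
RRRKRRYYR
RRRRRRRRR
RRRRRRRRR
RRRRRRRRR
After op 2 paint(0,1,W):
RWRRRRRRR
RRRRRRYYR
RRRRRRYYR
RRRRRRYYR
RRRKRRYYR
RRRRRRRRR
RRRRRRRRR
RRRRRRRRR
After op 3 fill(2,1,Y) [62 cells changed]:
YWYYYYYYY
YYYYYYYYY
YYYYYYYYY
YYYYYYYYY
YYYKYYYYY
YYYYYYYYY
YYYYYYYYY
YYYYYYYYY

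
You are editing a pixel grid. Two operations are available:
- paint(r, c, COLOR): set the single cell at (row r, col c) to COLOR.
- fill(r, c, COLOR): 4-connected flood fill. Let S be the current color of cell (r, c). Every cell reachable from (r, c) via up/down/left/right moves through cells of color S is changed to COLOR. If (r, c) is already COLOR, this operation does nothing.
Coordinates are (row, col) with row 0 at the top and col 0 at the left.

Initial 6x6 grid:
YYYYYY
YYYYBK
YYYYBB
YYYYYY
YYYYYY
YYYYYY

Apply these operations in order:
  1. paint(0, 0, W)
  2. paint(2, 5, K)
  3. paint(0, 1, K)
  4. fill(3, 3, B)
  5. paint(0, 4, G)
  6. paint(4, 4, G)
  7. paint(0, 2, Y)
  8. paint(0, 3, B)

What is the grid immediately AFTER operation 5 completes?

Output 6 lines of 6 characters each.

After op 1 paint(0,0,W):
WYYYYY
YYYYBK
YYYYBB
YYYYYY
YYYYYY
YYYYYY
After op 2 paint(2,5,K):
WYYYYY
YYYYBK
YYYYBK
YYYYYY
YYYYYY
YYYYYY
After op 3 paint(0,1,K):
WKYYYY
YYYYBK
YYYYBK
YYYYYY
YYYYYY
YYYYYY
After op 4 fill(3,3,B) [30 cells changed]:
WKBBBB
BBBBBK
BBBBBK
BBBBBB
BBBBBB
BBBBBB
After op 5 paint(0,4,G):
WKBBGB
BBBBBK
BBBBBK
BBBBBB
BBBBBB
BBBBBB

Answer: WKBBGB
BBBBBK
BBBBBK
BBBBBB
BBBBBB
BBBBBB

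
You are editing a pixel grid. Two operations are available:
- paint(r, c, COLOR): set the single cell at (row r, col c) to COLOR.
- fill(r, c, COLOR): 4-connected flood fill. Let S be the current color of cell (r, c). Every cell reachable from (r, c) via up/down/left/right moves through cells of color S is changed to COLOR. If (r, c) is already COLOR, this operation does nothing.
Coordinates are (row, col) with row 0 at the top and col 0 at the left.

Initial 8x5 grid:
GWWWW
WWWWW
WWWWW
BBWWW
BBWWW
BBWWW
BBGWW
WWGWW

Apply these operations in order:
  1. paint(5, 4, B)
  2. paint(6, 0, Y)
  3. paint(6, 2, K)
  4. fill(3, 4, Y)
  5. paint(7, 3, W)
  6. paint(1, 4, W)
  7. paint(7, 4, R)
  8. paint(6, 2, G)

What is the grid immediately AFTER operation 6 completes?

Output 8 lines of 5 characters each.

After op 1 paint(5,4,B):
GWWWW
WWWWW
WWWWW
BBWWW
BBWWW
BBWWB
BBGWW
WWGWW
After op 2 paint(6,0,Y):
GWWWW
WWWWW
WWWWW
BBWWW
BBWWW
BBWWB
YBGWW
WWGWW
After op 3 paint(6,2,K):
GWWWW
WWWWW
WWWWW
BBWWW
BBWWW
BBWWB
YBKWW
WWGWW
After op 4 fill(3,4,Y) [26 cells changed]:
GYYYY
YYYYY
YYYYY
BBYYY
BBYYY
BBYYB
YBKYY
WWGYY
After op 5 paint(7,3,W):
GYYYY
YYYYY
YYYYY
BBYYY
BBYYY
BBYYB
YBKYY
WWGWY
After op 6 paint(1,4,W):
GYYYY
YYYYW
YYYYY
BBYYY
BBYYY
BBYYB
YBKYY
WWGWY

Answer: GYYYY
YYYYW
YYYYY
BBYYY
BBYYY
BBYYB
YBKYY
WWGWY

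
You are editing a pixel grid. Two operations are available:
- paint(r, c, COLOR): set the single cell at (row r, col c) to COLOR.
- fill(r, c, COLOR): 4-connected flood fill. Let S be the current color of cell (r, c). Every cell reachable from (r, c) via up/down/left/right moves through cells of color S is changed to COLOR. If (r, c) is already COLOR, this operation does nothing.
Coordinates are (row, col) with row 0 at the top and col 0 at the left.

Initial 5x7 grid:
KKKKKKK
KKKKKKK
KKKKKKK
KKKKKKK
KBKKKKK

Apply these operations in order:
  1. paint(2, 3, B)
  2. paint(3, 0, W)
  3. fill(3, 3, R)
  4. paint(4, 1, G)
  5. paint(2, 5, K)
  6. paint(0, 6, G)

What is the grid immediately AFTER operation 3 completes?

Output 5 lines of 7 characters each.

Answer: RRRRRRR
RRRRRRR
RRRBRRR
WRRRRRR
KBRRRRR

Derivation:
After op 1 paint(2,3,B):
KKKKKKK
KKKKKKK
KKKBKKK
KKKKKKK
KBKKKKK
After op 2 paint(3,0,W):
KKKKKKK
KKKKKKK
KKKBKKK
WKKKKKK
KBKKKKK
After op 3 fill(3,3,R) [31 cells changed]:
RRRRRRR
RRRRRRR
RRRBRRR
WRRRRRR
KBRRRRR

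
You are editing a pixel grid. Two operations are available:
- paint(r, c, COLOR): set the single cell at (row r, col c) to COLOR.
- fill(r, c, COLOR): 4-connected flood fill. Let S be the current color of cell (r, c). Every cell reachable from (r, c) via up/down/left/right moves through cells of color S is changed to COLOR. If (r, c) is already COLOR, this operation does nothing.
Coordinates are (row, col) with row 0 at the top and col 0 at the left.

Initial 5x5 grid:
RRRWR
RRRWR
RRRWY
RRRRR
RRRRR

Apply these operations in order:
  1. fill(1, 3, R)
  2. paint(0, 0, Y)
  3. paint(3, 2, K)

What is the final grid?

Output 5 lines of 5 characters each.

After op 1 fill(1,3,R) [3 cells changed]:
RRRRR
RRRRR
RRRRY
RRRRR
RRRRR
After op 2 paint(0,0,Y):
YRRRR
RRRRR
RRRRY
RRRRR
RRRRR
After op 3 paint(3,2,K):
YRRRR
RRRRR
RRRRY
RRKRR
RRRRR

Answer: YRRRR
RRRRR
RRRRY
RRKRR
RRRRR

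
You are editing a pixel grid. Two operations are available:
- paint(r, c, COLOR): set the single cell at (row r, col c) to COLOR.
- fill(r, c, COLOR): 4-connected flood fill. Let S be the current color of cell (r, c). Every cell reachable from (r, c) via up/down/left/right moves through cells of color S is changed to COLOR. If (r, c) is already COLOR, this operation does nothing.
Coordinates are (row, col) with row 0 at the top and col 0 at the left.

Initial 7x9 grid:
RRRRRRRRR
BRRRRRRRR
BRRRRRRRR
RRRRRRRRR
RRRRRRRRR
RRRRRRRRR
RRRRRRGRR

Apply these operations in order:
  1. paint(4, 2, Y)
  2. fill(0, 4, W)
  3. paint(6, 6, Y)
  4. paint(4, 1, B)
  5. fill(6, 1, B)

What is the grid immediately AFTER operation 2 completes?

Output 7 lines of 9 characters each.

After op 1 paint(4,2,Y):
RRRRRRRRR
BRRRRRRRR
BRRRRRRRR
RRRRRRRRR
RRYRRRRRR
RRRRRRRRR
RRRRRRGRR
After op 2 fill(0,4,W) [59 cells changed]:
WWWWWWWWW
BWWWWWWWW
BWWWWWWWW
WWWWWWWWW
WWYWWWWWW
WWWWWWWWW
WWWWWWGWW

Answer: WWWWWWWWW
BWWWWWWWW
BWWWWWWWW
WWWWWWWWW
WWYWWWWWW
WWWWWWWWW
WWWWWWGWW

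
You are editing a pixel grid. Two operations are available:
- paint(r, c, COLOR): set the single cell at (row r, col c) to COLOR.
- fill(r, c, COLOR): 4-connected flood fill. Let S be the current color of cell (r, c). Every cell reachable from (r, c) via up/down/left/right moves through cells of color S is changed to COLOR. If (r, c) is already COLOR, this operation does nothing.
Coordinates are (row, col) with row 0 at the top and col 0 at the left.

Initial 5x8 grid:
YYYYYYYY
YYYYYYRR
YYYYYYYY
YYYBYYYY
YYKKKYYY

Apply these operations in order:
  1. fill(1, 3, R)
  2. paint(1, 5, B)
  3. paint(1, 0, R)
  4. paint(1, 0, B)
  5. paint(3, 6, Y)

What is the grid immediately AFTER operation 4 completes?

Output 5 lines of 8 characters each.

Answer: RRRRRRRR
BRRRRBRR
RRRRRRRR
RRRBRRRR
RRKKKRRR

Derivation:
After op 1 fill(1,3,R) [34 cells changed]:
RRRRRRRR
RRRRRRRR
RRRRRRRR
RRRBRRRR
RRKKKRRR
After op 2 paint(1,5,B):
RRRRRRRR
RRRRRBRR
RRRRRRRR
RRRBRRRR
RRKKKRRR
After op 3 paint(1,0,R):
RRRRRRRR
RRRRRBRR
RRRRRRRR
RRRBRRRR
RRKKKRRR
After op 4 paint(1,0,B):
RRRRRRRR
BRRRRBRR
RRRRRRRR
RRRBRRRR
RRKKKRRR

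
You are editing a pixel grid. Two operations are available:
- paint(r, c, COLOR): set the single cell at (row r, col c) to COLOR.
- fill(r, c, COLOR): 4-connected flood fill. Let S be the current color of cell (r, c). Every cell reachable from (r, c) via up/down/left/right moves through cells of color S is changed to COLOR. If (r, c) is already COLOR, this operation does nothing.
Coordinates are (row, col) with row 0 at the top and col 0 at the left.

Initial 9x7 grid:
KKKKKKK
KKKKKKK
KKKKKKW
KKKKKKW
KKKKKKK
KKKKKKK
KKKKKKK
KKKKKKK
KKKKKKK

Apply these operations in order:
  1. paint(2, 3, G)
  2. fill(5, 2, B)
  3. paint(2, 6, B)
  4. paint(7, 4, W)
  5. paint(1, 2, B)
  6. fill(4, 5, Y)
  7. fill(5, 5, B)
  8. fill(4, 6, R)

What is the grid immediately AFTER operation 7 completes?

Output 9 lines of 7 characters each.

After op 1 paint(2,3,G):
KKKKKKK
KKKKKKK
KKKGKKW
KKKKKKW
KKKKKKK
KKKKKKK
KKKKKKK
KKKKKKK
KKKKKKK
After op 2 fill(5,2,B) [60 cells changed]:
BBBBBBB
BBBBBBB
BBBGBBW
BBBBBBW
BBBBBBB
BBBBBBB
BBBBBBB
BBBBBBB
BBBBBBB
After op 3 paint(2,6,B):
BBBBBBB
BBBBBBB
BBBGBBB
BBBBBBW
BBBBBBB
BBBBBBB
BBBBBBB
BBBBBBB
BBBBBBB
After op 4 paint(7,4,W):
BBBBBBB
BBBBBBB
BBBGBBB
BBBBBBW
BBBBBBB
BBBBBBB
BBBBBBB
BBBBWBB
BBBBBBB
After op 5 paint(1,2,B):
BBBBBBB
BBBBBBB
BBBGBBB
BBBBBBW
BBBBBBB
BBBBBBB
BBBBBBB
BBBBWBB
BBBBBBB
After op 6 fill(4,5,Y) [60 cells changed]:
YYYYYYY
YYYYYYY
YYYGYYY
YYYYYYW
YYYYYYY
YYYYYYY
YYYYYYY
YYYYWYY
YYYYYYY
After op 7 fill(5,5,B) [60 cells changed]:
BBBBBBB
BBBBBBB
BBBGBBB
BBBBBBW
BBBBBBB
BBBBBBB
BBBBBBB
BBBBWBB
BBBBBBB

Answer: BBBBBBB
BBBBBBB
BBBGBBB
BBBBBBW
BBBBBBB
BBBBBBB
BBBBBBB
BBBBWBB
BBBBBBB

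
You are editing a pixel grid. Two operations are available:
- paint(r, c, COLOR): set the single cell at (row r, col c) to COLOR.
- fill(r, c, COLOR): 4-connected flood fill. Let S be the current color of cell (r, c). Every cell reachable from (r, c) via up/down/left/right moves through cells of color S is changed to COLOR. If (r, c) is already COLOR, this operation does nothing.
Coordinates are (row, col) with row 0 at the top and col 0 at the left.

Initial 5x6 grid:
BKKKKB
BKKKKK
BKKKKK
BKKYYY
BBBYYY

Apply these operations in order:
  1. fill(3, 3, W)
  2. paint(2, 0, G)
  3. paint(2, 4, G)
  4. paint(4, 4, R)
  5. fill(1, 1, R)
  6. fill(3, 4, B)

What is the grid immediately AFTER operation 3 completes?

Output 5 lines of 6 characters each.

Answer: BKKKKB
BKKKKK
GKKKGK
BKKWWW
BBBWWW

Derivation:
After op 1 fill(3,3,W) [6 cells changed]:
BKKKKB
BKKKKK
BKKKKK
BKKWWW
BBBWWW
After op 2 paint(2,0,G):
BKKKKB
BKKKKK
GKKKKK
BKKWWW
BBBWWW
After op 3 paint(2,4,G):
BKKKKB
BKKKKK
GKKKGK
BKKWWW
BBBWWW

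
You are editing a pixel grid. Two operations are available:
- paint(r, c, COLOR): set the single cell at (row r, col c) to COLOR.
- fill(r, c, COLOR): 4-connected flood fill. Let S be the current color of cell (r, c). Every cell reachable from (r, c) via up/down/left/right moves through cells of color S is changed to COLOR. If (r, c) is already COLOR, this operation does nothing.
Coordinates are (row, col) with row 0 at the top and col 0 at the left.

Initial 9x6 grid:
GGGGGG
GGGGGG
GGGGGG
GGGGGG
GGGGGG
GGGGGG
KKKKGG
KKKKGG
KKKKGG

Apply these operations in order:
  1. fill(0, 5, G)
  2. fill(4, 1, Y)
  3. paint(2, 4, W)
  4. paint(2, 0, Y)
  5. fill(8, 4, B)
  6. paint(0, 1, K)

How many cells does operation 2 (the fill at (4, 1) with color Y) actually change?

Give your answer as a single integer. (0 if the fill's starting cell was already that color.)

Answer: 42

Derivation:
After op 1 fill(0,5,G) [0 cells changed]:
GGGGGG
GGGGGG
GGGGGG
GGGGGG
GGGGGG
GGGGGG
KKKKGG
KKKKGG
KKKKGG
After op 2 fill(4,1,Y) [42 cells changed]:
YYYYYY
YYYYYY
YYYYYY
YYYYYY
YYYYYY
YYYYYY
KKKKYY
KKKKYY
KKKKYY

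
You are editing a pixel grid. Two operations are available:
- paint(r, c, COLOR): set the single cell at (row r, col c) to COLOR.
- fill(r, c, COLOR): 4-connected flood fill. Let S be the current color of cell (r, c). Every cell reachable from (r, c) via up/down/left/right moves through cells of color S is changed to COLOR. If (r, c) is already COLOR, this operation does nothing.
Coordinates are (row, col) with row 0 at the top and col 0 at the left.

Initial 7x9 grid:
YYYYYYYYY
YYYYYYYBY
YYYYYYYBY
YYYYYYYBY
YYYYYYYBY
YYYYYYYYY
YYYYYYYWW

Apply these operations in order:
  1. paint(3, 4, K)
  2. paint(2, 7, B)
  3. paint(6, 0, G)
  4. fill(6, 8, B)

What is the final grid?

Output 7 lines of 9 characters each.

After op 1 paint(3,4,K):
YYYYYYYYY
YYYYYYYBY
YYYYYYYBY
YYYYKYYBY
YYYYYYYBY
YYYYYYYYY
YYYYYYYWW
After op 2 paint(2,7,B):
YYYYYYYYY
YYYYYYYBY
YYYYYYYBY
YYYYKYYBY
YYYYYYYBY
YYYYYYYYY
YYYYYYYWW
After op 3 paint(6,0,G):
YYYYYYYYY
YYYYYYYBY
YYYYYYYBY
YYYYKYYBY
YYYYYYYBY
YYYYYYYYY
GYYYYYYWW
After op 4 fill(6,8,B) [2 cells changed]:
YYYYYYYYY
YYYYYYYBY
YYYYYYYBY
YYYYKYYBY
YYYYYYYBY
YYYYYYYYY
GYYYYYYBB

Answer: YYYYYYYYY
YYYYYYYBY
YYYYYYYBY
YYYYKYYBY
YYYYYYYBY
YYYYYYYYY
GYYYYYYBB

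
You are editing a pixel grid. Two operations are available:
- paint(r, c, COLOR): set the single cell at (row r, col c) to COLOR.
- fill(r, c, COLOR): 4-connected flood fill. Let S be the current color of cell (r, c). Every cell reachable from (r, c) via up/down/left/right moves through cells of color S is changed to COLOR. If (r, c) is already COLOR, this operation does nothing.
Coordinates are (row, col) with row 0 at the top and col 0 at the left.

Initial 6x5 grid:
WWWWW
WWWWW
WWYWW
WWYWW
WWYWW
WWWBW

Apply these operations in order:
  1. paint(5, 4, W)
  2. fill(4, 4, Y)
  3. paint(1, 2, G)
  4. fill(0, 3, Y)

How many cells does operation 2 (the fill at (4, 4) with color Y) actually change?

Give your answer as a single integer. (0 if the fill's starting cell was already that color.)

Answer: 26

Derivation:
After op 1 paint(5,4,W):
WWWWW
WWWWW
WWYWW
WWYWW
WWYWW
WWWBW
After op 2 fill(4,4,Y) [26 cells changed]:
YYYYY
YYYYY
YYYYY
YYYYY
YYYYY
YYYBY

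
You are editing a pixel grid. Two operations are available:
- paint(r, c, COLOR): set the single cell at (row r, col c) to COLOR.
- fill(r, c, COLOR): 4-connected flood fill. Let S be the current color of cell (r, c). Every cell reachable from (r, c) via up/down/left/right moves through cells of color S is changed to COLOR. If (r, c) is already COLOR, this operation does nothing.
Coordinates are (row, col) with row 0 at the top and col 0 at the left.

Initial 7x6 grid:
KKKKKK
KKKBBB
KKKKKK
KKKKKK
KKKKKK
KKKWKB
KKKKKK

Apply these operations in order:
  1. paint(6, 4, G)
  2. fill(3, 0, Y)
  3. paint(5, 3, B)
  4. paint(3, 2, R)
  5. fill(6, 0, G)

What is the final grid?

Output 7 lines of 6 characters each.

Answer: GGGGGG
GGGBBB
GGGGGG
GGRGGG
GGGGGG
GGGBGB
GGGGGK

Derivation:
After op 1 paint(6,4,G):
KKKKKK
KKKBBB
KKKKKK
KKKKKK
KKKKKK
KKKWKB
KKKKGK
After op 2 fill(3,0,Y) [35 cells changed]:
YYYYYY
YYYBBB
YYYYYY
YYYYYY
YYYYYY
YYYWYB
YYYYGK
After op 3 paint(5,3,B):
YYYYYY
YYYBBB
YYYYYY
YYYYYY
YYYYYY
YYYBYB
YYYYGK
After op 4 paint(3,2,R):
YYYYYY
YYYBBB
YYYYYY
YYRYYY
YYYYYY
YYYBYB
YYYYGK
After op 5 fill(6,0,G) [34 cells changed]:
GGGGGG
GGGBBB
GGGGGG
GGRGGG
GGGGGG
GGGBGB
GGGGGK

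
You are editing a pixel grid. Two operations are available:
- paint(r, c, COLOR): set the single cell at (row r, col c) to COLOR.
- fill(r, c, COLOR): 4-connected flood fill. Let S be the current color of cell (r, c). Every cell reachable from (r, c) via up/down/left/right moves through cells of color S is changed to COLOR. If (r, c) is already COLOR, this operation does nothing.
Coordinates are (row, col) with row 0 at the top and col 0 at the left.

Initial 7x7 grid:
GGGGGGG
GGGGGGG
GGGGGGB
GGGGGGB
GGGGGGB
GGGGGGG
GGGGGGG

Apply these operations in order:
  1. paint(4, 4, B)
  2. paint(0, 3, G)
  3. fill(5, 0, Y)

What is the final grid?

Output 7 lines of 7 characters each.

Answer: YYYYYYY
YYYYYYY
YYYYYYB
YYYYYYB
YYYYBYB
YYYYYYY
YYYYYYY

Derivation:
After op 1 paint(4,4,B):
GGGGGGG
GGGGGGG
GGGGGGB
GGGGGGB
GGGGBGB
GGGGGGG
GGGGGGG
After op 2 paint(0,3,G):
GGGGGGG
GGGGGGG
GGGGGGB
GGGGGGB
GGGGBGB
GGGGGGG
GGGGGGG
After op 3 fill(5,0,Y) [45 cells changed]:
YYYYYYY
YYYYYYY
YYYYYYB
YYYYYYB
YYYYBYB
YYYYYYY
YYYYYYY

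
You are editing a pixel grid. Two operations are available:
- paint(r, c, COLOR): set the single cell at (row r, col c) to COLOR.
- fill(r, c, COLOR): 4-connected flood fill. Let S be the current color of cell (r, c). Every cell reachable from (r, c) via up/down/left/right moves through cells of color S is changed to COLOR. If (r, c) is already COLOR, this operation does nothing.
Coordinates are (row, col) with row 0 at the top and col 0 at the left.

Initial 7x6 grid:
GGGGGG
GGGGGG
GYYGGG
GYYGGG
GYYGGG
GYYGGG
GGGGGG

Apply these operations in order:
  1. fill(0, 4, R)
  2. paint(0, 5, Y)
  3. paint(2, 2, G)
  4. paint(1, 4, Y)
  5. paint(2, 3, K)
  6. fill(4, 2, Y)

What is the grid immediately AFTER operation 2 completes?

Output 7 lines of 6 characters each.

After op 1 fill(0,4,R) [34 cells changed]:
RRRRRR
RRRRRR
RYYRRR
RYYRRR
RYYRRR
RYYRRR
RRRRRR
After op 2 paint(0,5,Y):
RRRRRY
RRRRRR
RYYRRR
RYYRRR
RYYRRR
RYYRRR
RRRRRR

Answer: RRRRRY
RRRRRR
RYYRRR
RYYRRR
RYYRRR
RYYRRR
RRRRRR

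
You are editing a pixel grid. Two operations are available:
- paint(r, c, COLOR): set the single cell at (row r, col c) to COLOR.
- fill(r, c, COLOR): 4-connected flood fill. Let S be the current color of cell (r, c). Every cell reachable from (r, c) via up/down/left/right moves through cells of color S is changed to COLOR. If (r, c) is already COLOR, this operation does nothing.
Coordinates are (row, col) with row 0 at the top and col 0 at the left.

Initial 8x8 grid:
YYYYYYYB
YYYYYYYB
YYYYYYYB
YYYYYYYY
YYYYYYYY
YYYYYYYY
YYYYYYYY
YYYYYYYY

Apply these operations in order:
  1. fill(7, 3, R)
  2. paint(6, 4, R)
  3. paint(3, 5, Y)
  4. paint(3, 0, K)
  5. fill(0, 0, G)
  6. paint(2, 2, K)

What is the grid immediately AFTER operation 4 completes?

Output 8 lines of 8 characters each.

Answer: RRRRRRRB
RRRRRRRB
RRRRRRRB
KRRRRYRR
RRRRRRRR
RRRRRRRR
RRRRRRRR
RRRRRRRR

Derivation:
After op 1 fill(7,3,R) [61 cells changed]:
RRRRRRRB
RRRRRRRB
RRRRRRRB
RRRRRRRR
RRRRRRRR
RRRRRRRR
RRRRRRRR
RRRRRRRR
After op 2 paint(6,4,R):
RRRRRRRB
RRRRRRRB
RRRRRRRB
RRRRRRRR
RRRRRRRR
RRRRRRRR
RRRRRRRR
RRRRRRRR
After op 3 paint(3,5,Y):
RRRRRRRB
RRRRRRRB
RRRRRRRB
RRRRRYRR
RRRRRRRR
RRRRRRRR
RRRRRRRR
RRRRRRRR
After op 4 paint(3,0,K):
RRRRRRRB
RRRRRRRB
RRRRRRRB
KRRRRYRR
RRRRRRRR
RRRRRRRR
RRRRRRRR
RRRRRRRR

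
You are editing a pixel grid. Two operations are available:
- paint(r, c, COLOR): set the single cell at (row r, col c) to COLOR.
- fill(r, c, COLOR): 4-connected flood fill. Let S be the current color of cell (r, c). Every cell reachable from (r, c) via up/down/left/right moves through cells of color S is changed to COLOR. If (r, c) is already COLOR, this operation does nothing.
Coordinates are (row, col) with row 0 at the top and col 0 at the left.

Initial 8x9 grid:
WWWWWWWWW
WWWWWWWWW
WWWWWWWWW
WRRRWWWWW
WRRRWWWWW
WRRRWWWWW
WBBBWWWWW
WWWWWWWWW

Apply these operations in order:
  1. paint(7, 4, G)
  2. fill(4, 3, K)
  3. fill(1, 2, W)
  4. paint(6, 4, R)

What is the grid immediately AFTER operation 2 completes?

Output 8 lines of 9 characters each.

Answer: WWWWWWWWW
WWWWWWWWW
WWWWWWWWW
WKKKWWWWW
WKKKWWWWW
WKKKWWWWW
WBBBWWWWW
WWWWGWWWW

Derivation:
After op 1 paint(7,4,G):
WWWWWWWWW
WWWWWWWWW
WWWWWWWWW
WRRRWWWWW
WRRRWWWWW
WRRRWWWWW
WBBBWWWWW
WWWWGWWWW
After op 2 fill(4,3,K) [9 cells changed]:
WWWWWWWWW
WWWWWWWWW
WWWWWWWWW
WKKKWWWWW
WKKKWWWWW
WKKKWWWWW
WBBBWWWWW
WWWWGWWWW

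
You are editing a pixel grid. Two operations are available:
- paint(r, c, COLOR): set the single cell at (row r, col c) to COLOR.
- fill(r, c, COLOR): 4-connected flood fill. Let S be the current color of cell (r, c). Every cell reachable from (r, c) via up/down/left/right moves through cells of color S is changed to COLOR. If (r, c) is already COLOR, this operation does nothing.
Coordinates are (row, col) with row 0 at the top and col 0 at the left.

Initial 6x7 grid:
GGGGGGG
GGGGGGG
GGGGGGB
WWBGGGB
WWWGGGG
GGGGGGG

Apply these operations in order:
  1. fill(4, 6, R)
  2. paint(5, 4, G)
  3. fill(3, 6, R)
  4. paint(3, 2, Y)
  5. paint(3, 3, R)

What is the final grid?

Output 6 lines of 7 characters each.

Answer: RRRRRRR
RRRRRRR
RRRRRRR
WWYRRRR
WWWRRRR
RRRRGRR

Derivation:
After op 1 fill(4,6,R) [34 cells changed]:
RRRRRRR
RRRRRRR
RRRRRRB
WWBRRRB
WWWRRRR
RRRRRRR
After op 2 paint(5,4,G):
RRRRRRR
RRRRRRR
RRRRRRB
WWBRRRB
WWWRRRR
RRRRGRR
After op 3 fill(3,6,R) [2 cells changed]:
RRRRRRR
RRRRRRR
RRRRRRR
WWBRRRR
WWWRRRR
RRRRGRR
After op 4 paint(3,2,Y):
RRRRRRR
RRRRRRR
RRRRRRR
WWYRRRR
WWWRRRR
RRRRGRR
After op 5 paint(3,3,R):
RRRRRRR
RRRRRRR
RRRRRRR
WWYRRRR
WWWRRRR
RRRRGRR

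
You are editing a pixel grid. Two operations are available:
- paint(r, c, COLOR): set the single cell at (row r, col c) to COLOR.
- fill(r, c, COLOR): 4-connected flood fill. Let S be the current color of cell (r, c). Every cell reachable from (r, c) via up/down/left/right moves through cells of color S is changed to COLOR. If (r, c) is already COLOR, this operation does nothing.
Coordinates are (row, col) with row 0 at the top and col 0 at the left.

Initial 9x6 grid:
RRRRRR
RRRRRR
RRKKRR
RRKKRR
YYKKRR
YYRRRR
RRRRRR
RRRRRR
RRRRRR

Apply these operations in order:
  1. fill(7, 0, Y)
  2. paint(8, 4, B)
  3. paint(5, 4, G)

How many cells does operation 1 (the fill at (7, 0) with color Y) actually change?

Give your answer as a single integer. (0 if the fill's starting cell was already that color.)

Answer: 44

Derivation:
After op 1 fill(7,0,Y) [44 cells changed]:
YYYYYY
YYYYYY
YYKKYY
YYKKYY
YYKKYY
YYYYYY
YYYYYY
YYYYYY
YYYYYY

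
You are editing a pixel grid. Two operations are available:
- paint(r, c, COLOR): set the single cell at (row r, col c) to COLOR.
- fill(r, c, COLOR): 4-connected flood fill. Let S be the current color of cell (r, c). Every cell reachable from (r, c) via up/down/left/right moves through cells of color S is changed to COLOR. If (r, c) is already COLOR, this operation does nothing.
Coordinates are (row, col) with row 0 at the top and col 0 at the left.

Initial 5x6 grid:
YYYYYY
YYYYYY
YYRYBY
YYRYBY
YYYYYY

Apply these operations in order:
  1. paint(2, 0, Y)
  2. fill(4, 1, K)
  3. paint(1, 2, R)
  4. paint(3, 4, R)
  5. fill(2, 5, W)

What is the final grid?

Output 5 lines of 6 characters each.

After op 1 paint(2,0,Y):
YYYYYY
YYYYYY
YYRYBY
YYRYBY
YYYYYY
After op 2 fill(4,1,K) [26 cells changed]:
KKKKKK
KKKKKK
KKRKBK
KKRKBK
KKKKKK
After op 3 paint(1,2,R):
KKKKKK
KKRKKK
KKRKBK
KKRKBK
KKKKKK
After op 4 paint(3,4,R):
KKKKKK
KKRKKK
KKRKBK
KKRKRK
KKKKKK
After op 5 fill(2,5,W) [25 cells changed]:
WWWWWW
WWRWWW
WWRWBW
WWRWRW
WWWWWW

Answer: WWWWWW
WWRWWW
WWRWBW
WWRWRW
WWWWWW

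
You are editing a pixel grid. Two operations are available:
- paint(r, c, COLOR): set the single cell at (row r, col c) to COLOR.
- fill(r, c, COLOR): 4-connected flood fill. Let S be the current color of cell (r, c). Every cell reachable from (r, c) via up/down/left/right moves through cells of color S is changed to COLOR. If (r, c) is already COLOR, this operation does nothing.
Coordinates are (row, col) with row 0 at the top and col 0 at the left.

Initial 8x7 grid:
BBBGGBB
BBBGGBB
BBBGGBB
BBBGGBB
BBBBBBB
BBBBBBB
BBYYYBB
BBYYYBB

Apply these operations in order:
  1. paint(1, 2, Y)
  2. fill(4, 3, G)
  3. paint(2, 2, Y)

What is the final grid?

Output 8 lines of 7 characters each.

After op 1 paint(1,2,Y):
BBBGGBB
BBYGGBB
BBBGGBB
BBBGGBB
BBBBBBB
BBBBBBB
BBYYYBB
BBYYYBB
After op 2 fill(4,3,G) [41 cells changed]:
GGGGGGG
GGYGGGG
GGGGGGG
GGGGGGG
GGGGGGG
GGGGGGG
GGYYYGG
GGYYYGG
After op 3 paint(2,2,Y):
GGGGGGG
GGYGGGG
GGYGGGG
GGGGGGG
GGGGGGG
GGGGGGG
GGYYYGG
GGYYYGG

Answer: GGGGGGG
GGYGGGG
GGYGGGG
GGGGGGG
GGGGGGG
GGGGGGG
GGYYYGG
GGYYYGG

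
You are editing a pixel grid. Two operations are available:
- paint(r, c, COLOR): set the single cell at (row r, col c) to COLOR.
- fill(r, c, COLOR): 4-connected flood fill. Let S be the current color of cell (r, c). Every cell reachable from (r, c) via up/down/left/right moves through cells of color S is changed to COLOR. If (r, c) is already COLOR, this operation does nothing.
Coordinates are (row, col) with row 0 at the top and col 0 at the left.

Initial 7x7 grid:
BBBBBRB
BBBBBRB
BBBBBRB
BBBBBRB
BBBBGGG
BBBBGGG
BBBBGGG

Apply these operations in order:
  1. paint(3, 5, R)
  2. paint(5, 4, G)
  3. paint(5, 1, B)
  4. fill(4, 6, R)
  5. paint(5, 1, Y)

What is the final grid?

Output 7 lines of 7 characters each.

Answer: BBBBBRB
BBBBBRB
BBBBBRB
BBBBBRB
BBBBRRR
BYBBRRR
BBBBRRR

Derivation:
After op 1 paint(3,5,R):
BBBBBRB
BBBBBRB
BBBBBRB
BBBBBRB
BBBBGGG
BBBBGGG
BBBBGGG
After op 2 paint(5,4,G):
BBBBBRB
BBBBBRB
BBBBBRB
BBBBBRB
BBBBGGG
BBBBGGG
BBBBGGG
After op 3 paint(5,1,B):
BBBBBRB
BBBBBRB
BBBBBRB
BBBBBRB
BBBBGGG
BBBBGGG
BBBBGGG
After op 4 fill(4,6,R) [9 cells changed]:
BBBBBRB
BBBBBRB
BBBBBRB
BBBBBRB
BBBBRRR
BBBBRRR
BBBBRRR
After op 5 paint(5,1,Y):
BBBBBRB
BBBBBRB
BBBBBRB
BBBBBRB
BBBBRRR
BYBBRRR
BBBBRRR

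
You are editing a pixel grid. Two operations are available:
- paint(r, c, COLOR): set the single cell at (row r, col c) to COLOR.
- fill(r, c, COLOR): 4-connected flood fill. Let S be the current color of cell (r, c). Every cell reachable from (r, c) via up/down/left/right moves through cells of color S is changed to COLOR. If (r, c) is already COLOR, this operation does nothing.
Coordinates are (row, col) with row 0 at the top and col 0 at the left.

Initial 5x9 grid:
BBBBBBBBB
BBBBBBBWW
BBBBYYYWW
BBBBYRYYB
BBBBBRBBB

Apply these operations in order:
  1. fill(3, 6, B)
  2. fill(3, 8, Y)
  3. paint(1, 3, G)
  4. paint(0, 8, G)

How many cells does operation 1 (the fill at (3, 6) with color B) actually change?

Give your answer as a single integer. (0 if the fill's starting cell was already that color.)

After op 1 fill(3,6,B) [6 cells changed]:
BBBBBBBBB
BBBBBBBWW
BBBBBBBWW
BBBBBRBBB
BBBBBRBBB

Answer: 6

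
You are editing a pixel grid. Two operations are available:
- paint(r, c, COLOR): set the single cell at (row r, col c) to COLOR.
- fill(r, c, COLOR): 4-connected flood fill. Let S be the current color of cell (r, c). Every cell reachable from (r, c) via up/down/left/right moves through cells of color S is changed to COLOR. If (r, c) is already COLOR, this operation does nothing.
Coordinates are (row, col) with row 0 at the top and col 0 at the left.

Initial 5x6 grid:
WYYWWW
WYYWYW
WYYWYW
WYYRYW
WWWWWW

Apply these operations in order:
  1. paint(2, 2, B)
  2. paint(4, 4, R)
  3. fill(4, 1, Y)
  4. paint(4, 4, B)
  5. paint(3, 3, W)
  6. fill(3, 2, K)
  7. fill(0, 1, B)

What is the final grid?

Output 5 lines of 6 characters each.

After op 1 paint(2,2,B):
WYYWWW
WYYWYW
WYBWYW
WYYRYW
WWWWWW
After op 2 paint(4,4,R):
WYYWWW
WYYWYW
WYBWYW
WYYRYW
WWWWRW
After op 3 fill(4,1,Y) [8 cells changed]:
YYYWWW
YYYWYW
YYBWYW
YYYRYW
YYYYRW
After op 4 paint(4,4,B):
YYYWWW
YYYWYW
YYBWYW
YYYRYW
YYYYBW
After op 5 paint(3,3,W):
YYYWWW
YYYWYW
YYBWYW
YYYWYW
YYYYBW
After op 6 fill(3,2,K) [15 cells changed]:
KKKWWW
KKKWYW
KKBWYW
KKKWYW
KKKKBW
After op 7 fill(0,1,B) [15 cells changed]:
BBBWWW
BBBWYW
BBBWYW
BBBWYW
BBBBBW

Answer: BBBWWW
BBBWYW
BBBWYW
BBBWYW
BBBBBW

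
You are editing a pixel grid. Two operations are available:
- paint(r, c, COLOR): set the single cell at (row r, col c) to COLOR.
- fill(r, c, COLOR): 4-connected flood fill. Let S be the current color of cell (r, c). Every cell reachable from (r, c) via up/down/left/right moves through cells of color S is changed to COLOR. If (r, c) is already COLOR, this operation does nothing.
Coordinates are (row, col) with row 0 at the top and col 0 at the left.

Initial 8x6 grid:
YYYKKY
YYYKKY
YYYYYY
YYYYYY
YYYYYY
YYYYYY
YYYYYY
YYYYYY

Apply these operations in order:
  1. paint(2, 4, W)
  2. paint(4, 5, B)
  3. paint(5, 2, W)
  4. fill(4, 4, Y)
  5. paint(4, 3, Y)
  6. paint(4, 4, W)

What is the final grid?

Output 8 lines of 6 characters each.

Answer: YYYKKY
YYYKKY
YYYYWY
YYYYYY
YYYYWB
YYWYYY
YYYYYY
YYYYYY

Derivation:
After op 1 paint(2,4,W):
YYYKKY
YYYKKY
YYYYWY
YYYYYY
YYYYYY
YYYYYY
YYYYYY
YYYYYY
After op 2 paint(4,5,B):
YYYKKY
YYYKKY
YYYYWY
YYYYYY
YYYYYB
YYYYYY
YYYYYY
YYYYYY
After op 3 paint(5,2,W):
YYYKKY
YYYKKY
YYYYWY
YYYYYY
YYYYYB
YYWYYY
YYYYYY
YYYYYY
After op 4 fill(4,4,Y) [0 cells changed]:
YYYKKY
YYYKKY
YYYYWY
YYYYYY
YYYYYB
YYWYYY
YYYYYY
YYYYYY
After op 5 paint(4,3,Y):
YYYKKY
YYYKKY
YYYYWY
YYYYYY
YYYYYB
YYWYYY
YYYYYY
YYYYYY
After op 6 paint(4,4,W):
YYYKKY
YYYKKY
YYYYWY
YYYYYY
YYYYWB
YYWYYY
YYYYYY
YYYYYY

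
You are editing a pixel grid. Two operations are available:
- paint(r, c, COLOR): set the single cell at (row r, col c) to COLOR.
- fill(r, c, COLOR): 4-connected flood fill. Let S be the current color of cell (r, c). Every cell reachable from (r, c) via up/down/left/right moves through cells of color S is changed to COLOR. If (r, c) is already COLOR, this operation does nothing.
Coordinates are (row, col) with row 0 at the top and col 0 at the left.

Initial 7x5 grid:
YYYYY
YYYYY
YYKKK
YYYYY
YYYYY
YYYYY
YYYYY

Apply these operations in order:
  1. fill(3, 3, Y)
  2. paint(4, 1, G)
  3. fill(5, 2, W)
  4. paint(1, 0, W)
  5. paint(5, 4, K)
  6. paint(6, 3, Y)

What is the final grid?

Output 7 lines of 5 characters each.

Answer: WWWWW
WWWWW
WWKKK
WWWWW
WGWWW
WWWWK
WWWYW

Derivation:
After op 1 fill(3,3,Y) [0 cells changed]:
YYYYY
YYYYY
YYKKK
YYYYY
YYYYY
YYYYY
YYYYY
After op 2 paint(4,1,G):
YYYYY
YYYYY
YYKKK
YYYYY
YGYYY
YYYYY
YYYYY
After op 3 fill(5,2,W) [31 cells changed]:
WWWWW
WWWWW
WWKKK
WWWWW
WGWWW
WWWWW
WWWWW
After op 4 paint(1,0,W):
WWWWW
WWWWW
WWKKK
WWWWW
WGWWW
WWWWW
WWWWW
After op 5 paint(5,4,K):
WWWWW
WWWWW
WWKKK
WWWWW
WGWWW
WWWWK
WWWWW
After op 6 paint(6,3,Y):
WWWWW
WWWWW
WWKKK
WWWWW
WGWWW
WWWWK
WWWYW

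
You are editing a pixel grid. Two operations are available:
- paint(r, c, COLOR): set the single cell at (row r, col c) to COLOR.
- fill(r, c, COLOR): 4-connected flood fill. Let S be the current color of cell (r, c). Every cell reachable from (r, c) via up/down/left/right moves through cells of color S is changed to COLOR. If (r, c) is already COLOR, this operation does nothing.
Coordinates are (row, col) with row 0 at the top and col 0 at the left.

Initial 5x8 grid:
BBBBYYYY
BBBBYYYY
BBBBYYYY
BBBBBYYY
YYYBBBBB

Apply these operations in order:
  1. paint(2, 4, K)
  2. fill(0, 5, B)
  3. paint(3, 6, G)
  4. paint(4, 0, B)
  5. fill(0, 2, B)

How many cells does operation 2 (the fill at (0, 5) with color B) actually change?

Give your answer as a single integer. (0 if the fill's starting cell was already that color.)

Answer: 14

Derivation:
After op 1 paint(2,4,K):
BBBBYYYY
BBBBYYYY
BBBBKYYY
BBBBBYYY
YYYBBBBB
After op 2 fill(0,5,B) [14 cells changed]:
BBBBBBBB
BBBBBBBB
BBBBKBBB
BBBBBBBB
YYYBBBBB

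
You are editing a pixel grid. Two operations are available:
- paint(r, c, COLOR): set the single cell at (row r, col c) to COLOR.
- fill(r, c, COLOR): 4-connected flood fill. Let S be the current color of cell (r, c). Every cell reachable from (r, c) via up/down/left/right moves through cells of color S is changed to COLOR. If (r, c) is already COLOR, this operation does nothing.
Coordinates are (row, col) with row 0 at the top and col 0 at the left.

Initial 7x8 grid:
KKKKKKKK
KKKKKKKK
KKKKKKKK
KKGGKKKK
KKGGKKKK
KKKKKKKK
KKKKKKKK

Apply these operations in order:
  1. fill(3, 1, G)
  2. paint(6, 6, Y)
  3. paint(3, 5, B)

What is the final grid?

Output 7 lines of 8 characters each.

Answer: GGGGGGGG
GGGGGGGG
GGGGGGGG
GGGGGBGG
GGGGGGGG
GGGGGGGG
GGGGGGYG

Derivation:
After op 1 fill(3,1,G) [52 cells changed]:
GGGGGGGG
GGGGGGGG
GGGGGGGG
GGGGGGGG
GGGGGGGG
GGGGGGGG
GGGGGGGG
After op 2 paint(6,6,Y):
GGGGGGGG
GGGGGGGG
GGGGGGGG
GGGGGGGG
GGGGGGGG
GGGGGGGG
GGGGGGYG
After op 3 paint(3,5,B):
GGGGGGGG
GGGGGGGG
GGGGGGGG
GGGGGBGG
GGGGGGGG
GGGGGGGG
GGGGGGYG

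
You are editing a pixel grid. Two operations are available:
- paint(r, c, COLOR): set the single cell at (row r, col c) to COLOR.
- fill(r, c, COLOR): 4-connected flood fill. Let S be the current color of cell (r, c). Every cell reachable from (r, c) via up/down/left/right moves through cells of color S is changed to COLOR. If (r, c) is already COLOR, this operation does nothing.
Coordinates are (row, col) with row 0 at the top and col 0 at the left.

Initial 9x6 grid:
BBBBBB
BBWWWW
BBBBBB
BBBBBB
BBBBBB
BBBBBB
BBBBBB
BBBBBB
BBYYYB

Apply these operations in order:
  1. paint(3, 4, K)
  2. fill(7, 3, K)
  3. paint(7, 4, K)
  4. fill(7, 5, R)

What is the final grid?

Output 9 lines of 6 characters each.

After op 1 paint(3,4,K):
BBBBBB
BBWWWW
BBBBBB
BBBBKB
BBBBBB
BBBBBB
BBBBBB
BBBBBB
BBYYYB
After op 2 fill(7,3,K) [46 cells changed]:
KKKKKK
KKWWWW
KKKKKK
KKKKKK
KKKKKK
KKKKKK
KKKKKK
KKKKKK
KKYYYK
After op 3 paint(7,4,K):
KKKKKK
KKWWWW
KKKKKK
KKKKKK
KKKKKK
KKKKKK
KKKKKK
KKKKKK
KKYYYK
After op 4 fill(7,5,R) [47 cells changed]:
RRRRRR
RRWWWW
RRRRRR
RRRRRR
RRRRRR
RRRRRR
RRRRRR
RRRRRR
RRYYYR

Answer: RRRRRR
RRWWWW
RRRRRR
RRRRRR
RRRRRR
RRRRRR
RRRRRR
RRRRRR
RRYYYR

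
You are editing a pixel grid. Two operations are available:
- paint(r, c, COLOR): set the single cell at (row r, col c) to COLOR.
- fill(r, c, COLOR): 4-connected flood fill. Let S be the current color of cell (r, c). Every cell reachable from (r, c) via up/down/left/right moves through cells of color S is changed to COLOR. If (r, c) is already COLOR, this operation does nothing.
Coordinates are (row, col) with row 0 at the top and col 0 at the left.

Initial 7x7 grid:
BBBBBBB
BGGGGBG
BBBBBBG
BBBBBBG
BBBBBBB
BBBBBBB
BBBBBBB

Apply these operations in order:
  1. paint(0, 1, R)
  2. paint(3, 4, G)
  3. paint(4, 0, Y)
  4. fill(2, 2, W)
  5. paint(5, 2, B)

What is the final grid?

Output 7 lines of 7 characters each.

Answer: WRWWWWW
WGGGGWG
WWWWWWG
WWWWGWG
YWWWWWW
WWBWWWW
WWWWWWW

Derivation:
After op 1 paint(0,1,R):
BRBBBBB
BGGGGBG
BBBBBBG
BBBBBBG
BBBBBBB
BBBBBBB
BBBBBBB
After op 2 paint(3,4,G):
BRBBBBB
BGGGGBG
BBBBBBG
BBBBGBG
BBBBBBB
BBBBBBB
BBBBBBB
After op 3 paint(4,0,Y):
BRBBBBB
BGGGGBG
BBBBBBG
BBBBGBG
YBBBBBB
BBBBBBB
BBBBBBB
After op 4 fill(2,2,W) [39 cells changed]:
WRWWWWW
WGGGGWG
WWWWWWG
WWWWGWG
YWWWWWW
WWWWWWW
WWWWWWW
After op 5 paint(5,2,B):
WRWWWWW
WGGGGWG
WWWWWWG
WWWWGWG
YWWWWWW
WWBWWWW
WWWWWWW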